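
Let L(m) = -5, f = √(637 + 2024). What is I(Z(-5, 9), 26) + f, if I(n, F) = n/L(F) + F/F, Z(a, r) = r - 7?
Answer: ⅗ + √2661 ≈ 52.185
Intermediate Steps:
f = √2661 ≈ 51.585
Z(a, r) = -7 + r
I(n, F) = 1 - n/5 (I(n, F) = n/(-5) + F/F = n*(-⅕) + 1 = -n/5 + 1 = 1 - n/5)
I(Z(-5, 9), 26) + f = (1 - (-7 + 9)/5) + √2661 = (1 - ⅕*2) + √2661 = (1 - ⅖) + √2661 = ⅗ + √2661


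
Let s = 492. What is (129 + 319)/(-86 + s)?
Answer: 32/29 ≈ 1.1034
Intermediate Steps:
(129 + 319)/(-86 + s) = (129 + 319)/(-86 + 492) = 448/406 = 448*(1/406) = 32/29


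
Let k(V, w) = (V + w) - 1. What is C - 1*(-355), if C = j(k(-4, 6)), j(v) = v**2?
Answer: 356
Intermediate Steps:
k(V, w) = -1 + V + w
C = 1 (C = (-1 - 4 + 6)**2 = 1**2 = 1)
C - 1*(-355) = 1 - 1*(-355) = 1 + 355 = 356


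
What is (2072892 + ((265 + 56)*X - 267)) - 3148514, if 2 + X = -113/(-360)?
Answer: -129171629/120 ≈ -1.0764e+6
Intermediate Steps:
X = -607/360 (X = -2 - 113/(-360) = -2 - 113*(-1/360) = -2 + 113/360 = -607/360 ≈ -1.6861)
(2072892 + ((265 + 56)*X - 267)) - 3148514 = (2072892 + ((265 + 56)*(-607/360) - 267)) - 3148514 = (2072892 + (321*(-607/360) - 267)) - 3148514 = (2072892 + (-64949/120 - 267)) - 3148514 = (2072892 - 96989/120) - 3148514 = 248650051/120 - 3148514 = -129171629/120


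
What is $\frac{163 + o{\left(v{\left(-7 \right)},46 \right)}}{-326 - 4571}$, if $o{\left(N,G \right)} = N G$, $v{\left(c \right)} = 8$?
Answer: $- \frac{9}{83} \approx -0.10843$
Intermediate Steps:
$o{\left(N,G \right)} = G N$
$\frac{163 + o{\left(v{\left(-7 \right)},46 \right)}}{-326 - 4571} = \frac{163 + 46 \cdot 8}{-326 - 4571} = \frac{163 + 368}{-4897} = 531 \left(- \frac{1}{4897}\right) = - \frac{9}{83}$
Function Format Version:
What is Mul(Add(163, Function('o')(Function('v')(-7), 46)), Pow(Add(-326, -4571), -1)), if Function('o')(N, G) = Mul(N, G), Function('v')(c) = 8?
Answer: Rational(-9, 83) ≈ -0.10843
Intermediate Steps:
Function('o')(N, G) = Mul(G, N)
Mul(Add(163, Function('o')(Function('v')(-7), 46)), Pow(Add(-326, -4571), -1)) = Mul(Add(163, Mul(46, 8)), Pow(Add(-326, -4571), -1)) = Mul(Add(163, 368), Pow(-4897, -1)) = Mul(531, Rational(-1, 4897)) = Rational(-9, 83)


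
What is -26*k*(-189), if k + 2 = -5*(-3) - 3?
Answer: 49140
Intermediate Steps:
k = 10 (k = -2 + (-5*(-3) - 3) = -2 + (15 - 3) = -2 + 12 = 10)
-26*k*(-189) = -26*10*(-189) = -260*(-189) = 49140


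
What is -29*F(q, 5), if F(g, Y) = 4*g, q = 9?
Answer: -1044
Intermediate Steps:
-29*F(q, 5) = -116*9 = -29*36 = -1044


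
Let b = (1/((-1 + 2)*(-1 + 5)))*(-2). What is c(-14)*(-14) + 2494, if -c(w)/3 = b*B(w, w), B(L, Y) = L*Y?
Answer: -1622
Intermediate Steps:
b = -½ (b = (1/(1*4))*(-2) = (1*(¼))*(-2) = (¼)*(-2) = -½ ≈ -0.50000)
c(w) = 3*w²/2 (c(w) = -(-3)*w*w/2 = -(-3)*w²/2 = 3*w²/2)
c(-14)*(-14) + 2494 = ((3/2)*(-14)²)*(-14) + 2494 = ((3/2)*196)*(-14) + 2494 = 294*(-14) + 2494 = -4116 + 2494 = -1622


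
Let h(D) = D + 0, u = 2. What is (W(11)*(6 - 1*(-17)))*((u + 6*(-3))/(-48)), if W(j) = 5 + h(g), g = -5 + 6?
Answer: 46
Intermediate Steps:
g = 1
h(D) = D
W(j) = 6 (W(j) = 5 + 1 = 6)
(W(11)*(6 - 1*(-17)))*((u + 6*(-3))/(-48)) = (6*(6 - 1*(-17)))*((2 + 6*(-3))/(-48)) = (6*(6 + 17))*((2 - 18)*(-1/48)) = (6*23)*(-16*(-1/48)) = 138*(1/3) = 46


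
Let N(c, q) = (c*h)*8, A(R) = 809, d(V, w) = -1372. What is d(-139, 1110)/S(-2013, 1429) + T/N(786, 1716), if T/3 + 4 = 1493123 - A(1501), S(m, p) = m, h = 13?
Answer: 1520702143/27425112 ≈ 55.449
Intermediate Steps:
N(c, q) = 104*c (N(c, q) = (c*13)*8 = (13*c)*8 = 104*c)
T = 4476930 (T = -12 + 3*(1493123 - 1*809) = -12 + 3*(1493123 - 809) = -12 + 3*1492314 = -12 + 4476942 = 4476930)
d(-139, 1110)/S(-2013, 1429) + T/N(786, 1716) = -1372/(-2013) + 4476930/((104*786)) = -1372*(-1/2013) + 4476930/81744 = 1372/2013 + 4476930*(1/81744) = 1372/2013 + 746155/13624 = 1520702143/27425112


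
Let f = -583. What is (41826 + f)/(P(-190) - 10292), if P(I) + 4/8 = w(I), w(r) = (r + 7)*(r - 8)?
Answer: 82486/51883 ≈ 1.5898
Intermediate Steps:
w(r) = (-8 + r)*(7 + r) (w(r) = (7 + r)*(-8 + r) = (-8 + r)*(7 + r))
P(I) = -113/2 + I² - I (P(I) = -½ + (-56 + I² - I) = -113/2 + I² - I)
(41826 + f)/(P(-190) - 10292) = (41826 - 583)/((-113/2 + (-190)² - 1*(-190)) - 10292) = 41243/((-113/2 + 36100 + 190) - 10292) = 41243/(72467/2 - 10292) = 41243/(51883/2) = 41243*(2/51883) = 82486/51883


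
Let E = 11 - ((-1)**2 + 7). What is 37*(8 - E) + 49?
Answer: 234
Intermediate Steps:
E = 3 (E = 11 - (1 + 7) = 11 - 1*8 = 11 - 8 = 3)
37*(8 - E) + 49 = 37*(8 - 1*3) + 49 = 37*(8 - 3) + 49 = 37*5 + 49 = 185 + 49 = 234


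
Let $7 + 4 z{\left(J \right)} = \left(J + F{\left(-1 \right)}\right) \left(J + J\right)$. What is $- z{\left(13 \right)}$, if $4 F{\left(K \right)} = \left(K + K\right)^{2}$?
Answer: $- \frac{357}{4} \approx -89.25$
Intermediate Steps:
$F{\left(K \right)} = K^{2}$ ($F{\left(K \right)} = \frac{\left(K + K\right)^{2}}{4} = \frac{\left(2 K\right)^{2}}{4} = \frac{4 K^{2}}{4} = K^{2}$)
$z{\left(J \right)} = - \frac{7}{4} + \frac{J \left(1 + J\right)}{2}$ ($z{\left(J \right)} = - \frac{7}{4} + \frac{\left(J + \left(-1\right)^{2}\right) \left(J + J\right)}{4} = - \frac{7}{4} + \frac{\left(J + 1\right) 2 J}{4} = - \frac{7}{4} + \frac{\left(1 + J\right) 2 J}{4} = - \frac{7}{4} + \frac{2 J \left(1 + J\right)}{4} = - \frac{7}{4} + \frac{J \left(1 + J\right)}{2}$)
$- z{\left(13 \right)} = - (- \frac{7}{4} + \frac{1}{2} \cdot 13 + \frac{13^{2}}{2}) = - (- \frac{7}{4} + \frac{13}{2} + \frac{1}{2} \cdot 169) = - (- \frac{7}{4} + \frac{13}{2} + \frac{169}{2}) = \left(-1\right) \frac{357}{4} = - \frac{357}{4}$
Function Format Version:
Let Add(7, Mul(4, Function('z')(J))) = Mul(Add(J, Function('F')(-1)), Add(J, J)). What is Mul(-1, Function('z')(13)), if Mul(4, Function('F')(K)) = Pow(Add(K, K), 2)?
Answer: Rational(-357, 4) ≈ -89.250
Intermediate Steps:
Function('F')(K) = Pow(K, 2) (Function('F')(K) = Mul(Rational(1, 4), Pow(Add(K, K), 2)) = Mul(Rational(1, 4), Pow(Mul(2, K), 2)) = Mul(Rational(1, 4), Mul(4, Pow(K, 2))) = Pow(K, 2))
Function('z')(J) = Add(Rational(-7, 4), Mul(Rational(1, 2), J, Add(1, J))) (Function('z')(J) = Add(Rational(-7, 4), Mul(Rational(1, 4), Mul(Add(J, Pow(-1, 2)), Add(J, J)))) = Add(Rational(-7, 4), Mul(Rational(1, 4), Mul(Add(J, 1), Mul(2, J)))) = Add(Rational(-7, 4), Mul(Rational(1, 4), Mul(Add(1, J), Mul(2, J)))) = Add(Rational(-7, 4), Mul(Rational(1, 4), Mul(2, J, Add(1, J)))) = Add(Rational(-7, 4), Mul(Rational(1, 2), J, Add(1, J))))
Mul(-1, Function('z')(13)) = Mul(-1, Add(Rational(-7, 4), Mul(Rational(1, 2), 13), Mul(Rational(1, 2), Pow(13, 2)))) = Mul(-1, Add(Rational(-7, 4), Rational(13, 2), Mul(Rational(1, 2), 169))) = Mul(-1, Add(Rational(-7, 4), Rational(13, 2), Rational(169, 2))) = Mul(-1, Rational(357, 4)) = Rational(-357, 4)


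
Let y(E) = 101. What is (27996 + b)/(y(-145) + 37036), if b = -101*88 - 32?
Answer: 19076/37137 ≈ 0.51367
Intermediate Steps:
b = -8920 (b = -8888 - 32 = -8920)
(27996 + b)/(y(-145) + 37036) = (27996 - 8920)/(101 + 37036) = 19076/37137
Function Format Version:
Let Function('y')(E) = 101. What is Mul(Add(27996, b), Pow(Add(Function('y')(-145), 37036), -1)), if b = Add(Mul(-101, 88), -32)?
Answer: Rational(19076, 37137) ≈ 0.51367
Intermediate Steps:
b = -8920 (b = Add(-8888, -32) = -8920)
Mul(Add(27996, b), Pow(Add(Function('y')(-145), 37036), -1)) = Mul(Add(27996, -8920), Pow(Add(101, 37036), -1)) = Mul(19076, Pow(37137, -1)) = Mul(19076, Rational(1, 37137)) = Rational(19076, 37137)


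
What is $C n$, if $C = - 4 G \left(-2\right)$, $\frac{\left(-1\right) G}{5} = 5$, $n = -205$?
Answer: $41000$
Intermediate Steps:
$G = -25$ ($G = \left(-5\right) 5 = -25$)
$C = -200$ ($C = \left(-4\right) \left(-25\right) \left(-2\right) = 100 \left(-2\right) = -200$)
$C n = \left(-200\right) \left(-205\right) = 41000$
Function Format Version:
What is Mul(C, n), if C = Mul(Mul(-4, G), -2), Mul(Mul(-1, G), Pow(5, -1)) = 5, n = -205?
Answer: 41000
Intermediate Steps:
G = -25 (G = Mul(-5, 5) = -25)
C = -200 (C = Mul(Mul(-4, -25), -2) = Mul(100, -2) = -200)
Mul(C, n) = Mul(-200, -205) = 41000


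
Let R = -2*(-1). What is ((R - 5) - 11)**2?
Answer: 196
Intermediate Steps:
R = 2
((R - 5) - 11)**2 = ((2 - 5) - 11)**2 = (-3 - 11)**2 = (-14)**2 = 196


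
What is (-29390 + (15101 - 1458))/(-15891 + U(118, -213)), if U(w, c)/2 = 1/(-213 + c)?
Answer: 3354111/3384784 ≈ 0.99094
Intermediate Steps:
U(w, c) = 2/(-213 + c)
(-29390 + (15101 - 1458))/(-15891 + U(118, -213)) = (-29390 + (15101 - 1458))/(-15891 + 2/(-213 - 213)) = (-29390 + 13643)/(-15891 + 2/(-426)) = -15747/(-15891 + 2*(-1/426)) = -15747/(-15891 - 1/213) = -15747/(-3384784/213) = -15747*(-213/3384784) = 3354111/3384784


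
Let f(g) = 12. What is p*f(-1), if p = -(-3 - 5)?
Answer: 96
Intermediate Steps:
p = 8 (p = -1*(-8) = 8)
p*f(-1) = 8*12 = 96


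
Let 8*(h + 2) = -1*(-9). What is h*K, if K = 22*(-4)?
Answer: 77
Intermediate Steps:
K = -88
h = -7/8 (h = -2 + (-1*(-9))/8 = -2 + (1/8)*9 = -2 + 9/8 = -7/8 ≈ -0.87500)
h*K = -7/8*(-88) = 77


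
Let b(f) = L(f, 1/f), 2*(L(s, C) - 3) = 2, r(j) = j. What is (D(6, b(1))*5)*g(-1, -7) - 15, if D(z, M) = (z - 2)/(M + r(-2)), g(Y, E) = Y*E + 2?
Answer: 75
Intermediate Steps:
L(s, C) = 4 (L(s, C) = 3 + (½)*2 = 3 + 1 = 4)
g(Y, E) = 2 + E*Y (g(Y, E) = E*Y + 2 = 2 + E*Y)
b(f) = 4
D(z, M) = (-2 + z)/(-2 + M) (D(z, M) = (z - 2)/(M - 2) = (-2 + z)/(-2 + M))
(D(6, b(1))*5)*g(-1, -7) - 15 = (((-2 + 6)/(-2 + 4))*5)*(2 - 7*(-1)) - 15 = ((4/2)*5)*(2 + 7) - 15 = (((½)*4)*5)*9 - 15 = (2*5)*9 - 15 = 10*9 - 15 = 90 - 15 = 75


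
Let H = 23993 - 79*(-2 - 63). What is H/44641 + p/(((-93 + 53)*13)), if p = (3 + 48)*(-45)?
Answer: 23519531/4642664 ≈ 5.0660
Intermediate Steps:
H = 29128 (H = 23993 - 79*(-65) = 23993 - 1*(-5135) = 23993 + 5135 = 29128)
p = -2295 (p = 51*(-45) = -2295)
H/44641 + p/(((-93 + 53)*13)) = 29128/44641 - 2295*1/(13*(-93 + 53)) = 29128*(1/44641) - 2295/((-40*13)) = 29128/44641 - 2295/(-520) = 29128/44641 - 2295*(-1/520) = 29128/44641 + 459/104 = 23519531/4642664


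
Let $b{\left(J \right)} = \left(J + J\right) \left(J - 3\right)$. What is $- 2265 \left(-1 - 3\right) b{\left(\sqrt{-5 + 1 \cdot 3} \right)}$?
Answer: $-36240 - 54360 i \sqrt{2} \approx -36240.0 - 76877.0 i$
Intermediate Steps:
$b{\left(J \right)} = 2 J \left(-3 + J\right)$
$- 2265 \left(-1 - 3\right) b{\left(\sqrt{-5 + 1 \cdot 3} \right)} = - 2265 \left(-1 - 3\right) 2 \sqrt{-5 + 1 \cdot 3} \left(-3 + \sqrt{-5 + 1 \cdot 3}\right) = - 2265 \left(- 4 \cdot 2 \sqrt{-5 + 3} \left(-3 + \sqrt{-5 + 3}\right)\right) = - 2265 \left(- 4 \cdot 2 \sqrt{-2} \left(-3 + \sqrt{-2}\right)\right) = - 2265 \left(- 4 \cdot 2 i \sqrt{2} \left(-3 + i \sqrt{2}\right)\right) = - 2265 \left(- 8 i \sqrt{2} \left(-3 + i \sqrt{2}\right)\right) = 18120 i \sqrt{2} \left(-3 + i \sqrt{2}\right)$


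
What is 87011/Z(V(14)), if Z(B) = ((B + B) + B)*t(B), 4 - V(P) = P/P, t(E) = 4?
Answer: 87011/36 ≈ 2417.0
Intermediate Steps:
V(P) = 3 (V(P) = 4 - P/P = 4 - 1*1 = 4 - 1 = 3)
Z(B) = 12*B (Z(B) = ((B + B) + B)*4 = (2*B + B)*4 = (3*B)*4 = 12*B)
87011/Z(V(14)) = 87011/((12*3)) = 87011/36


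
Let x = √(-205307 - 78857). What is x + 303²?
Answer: 91809 + 2*I*√71041 ≈ 91809.0 + 533.07*I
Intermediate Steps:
x = 2*I*√71041 (x = √(-284164) = 2*I*√71041 ≈ 533.07*I)
x + 303² = 2*I*√71041 + 303² = 2*I*√71041 + 91809 = 91809 + 2*I*√71041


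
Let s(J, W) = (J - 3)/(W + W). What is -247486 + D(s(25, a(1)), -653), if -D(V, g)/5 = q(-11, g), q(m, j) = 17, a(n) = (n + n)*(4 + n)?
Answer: -247571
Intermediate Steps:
a(n) = 2*n*(4 + n) (a(n) = (2*n)*(4 + n) = 2*n*(4 + n))
s(J, W) = (-3 + J)/(2*W) (s(J, W) = (-3 + J)/((2*W)) = (-3 + J)*(1/(2*W)) = (-3 + J)/(2*W))
D(V, g) = -85 (D(V, g) = -5*17 = -85)
-247486 + D(s(25, a(1)), -653) = -247486 - 85 = -247571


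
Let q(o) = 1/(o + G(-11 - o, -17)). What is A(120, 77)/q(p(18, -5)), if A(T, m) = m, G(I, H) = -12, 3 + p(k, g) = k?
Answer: 231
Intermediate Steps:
p(k, g) = -3 + k
q(o) = 1/(-12 + o) (q(o) = 1/(o - 12) = 1/(-12 + o))
A(120, 77)/q(p(18, -5)) = 77/(1/(-12 + (-3 + 18))) = 77/(1/(-12 + 15)) = 77/(1/3) = 77/(⅓) = 77*3 = 231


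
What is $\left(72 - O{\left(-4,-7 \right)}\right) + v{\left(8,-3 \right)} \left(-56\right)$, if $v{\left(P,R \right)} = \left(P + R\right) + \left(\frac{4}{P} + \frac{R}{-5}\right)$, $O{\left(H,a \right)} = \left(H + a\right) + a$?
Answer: $- \frac{1258}{5} \approx -251.6$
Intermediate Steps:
$O{\left(H,a \right)} = H + 2 a$
$v{\left(P,R \right)} = P + \frac{4}{P} + \frac{4 R}{5}$ ($v{\left(P,R \right)} = \left(P + R\right) + \left(\frac{4}{P} + R \left(- \frac{1}{5}\right)\right) = \left(P + R\right) - \left(- \frac{4}{P} + \frac{R}{5}\right) = P + \frac{4}{P} + \frac{4 R}{5}$)
$\left(72 - O{\left(-4,-7 \right)}\right) + v{\left(8,-3 \right)} \left(-56\right) = \left(72 - \left(-4 + 2 \left(-7\right)\right)\right) + \left(8 + \frac{4}{8} + \frac{4}{5} \left(-3\right)\right) \left(-56\right) = \left(72 - \left(-4 - 14\right)\right) + \left(8 + 4 \cdot \frac{1}{8} - \frac{12}{5}\right) \left(-56\right) = \left(72 - -18\right) + \left(8 + \frac{1}{2} - \frac{12}{5}\right) \left(-56\right) = \left(72 + 18\right) + \frac{61}{10} \left(-56\right) = 90 - \frac{1708}{5} = - \frac{1258}{5}$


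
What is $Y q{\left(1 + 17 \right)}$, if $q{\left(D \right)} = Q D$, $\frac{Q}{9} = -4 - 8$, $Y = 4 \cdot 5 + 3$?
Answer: $-44712$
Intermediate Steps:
$Y = 23$ ($Y = 20 + 3 = 23$)
$Q = -108$ ($Q = 9 \left(-4 - 8\right) = 9 \left(-12\right) = -108$)
$q{\left(D \right)} = - 108 D$
$Y q{\left(1 + 17 \right)} = 23 \left(- 108 \left(1 + 17\right)\right) = 23 \left(\left(-108\right) 18\right) = 23 \left(-1944\right) = -44712$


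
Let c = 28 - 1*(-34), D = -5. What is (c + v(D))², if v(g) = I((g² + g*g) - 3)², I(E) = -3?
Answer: 5041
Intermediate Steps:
c = 62 (c = 28 + 34 = 62)
v(g) = 9 (v(g) = (-3)² = 9)
(c + v(D))² = (62 + 9)² = 71² = 5041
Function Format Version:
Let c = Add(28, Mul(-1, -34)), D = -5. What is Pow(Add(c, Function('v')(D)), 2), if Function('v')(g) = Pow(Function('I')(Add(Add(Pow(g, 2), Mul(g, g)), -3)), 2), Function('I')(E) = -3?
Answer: 5041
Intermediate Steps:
c = 62 (c = Add(28, 34) = 62)
Function('v')(g) = 9 (Function('v')(g) = Pow(-3, 2) = 9)
Pow(Add(c, Function('v')(D)), 2) = Pow(Add(62, 9), 2) = Pow(71, 2) = 5041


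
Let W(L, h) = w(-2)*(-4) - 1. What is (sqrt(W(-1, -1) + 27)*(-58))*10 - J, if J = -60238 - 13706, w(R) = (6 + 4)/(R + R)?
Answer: 70464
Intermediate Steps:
w(R) = 5/R (w(R) = 10/((2*R)) = 10*(1/(2*R)) = 5/R)
W(L, h) = 9 (W(L, h) = (5/(-2))*(-4) - 1 = (5*(-1/2))*(-4) - 1 = -5/2*(-4) - 1 = 10 - 1 = 9)
J = -73944
(sqrt(W(-1, -1) + 27)*(-58))*10 - J = (sqrt(9 + 27)*(-58))*10 - 1*(-73944) = (sqrt(36)*(-58))*10 + 73944 = (6*(-58))*10 + 73944 = -348*10 + 73944 = -3480 + 73944 = 70464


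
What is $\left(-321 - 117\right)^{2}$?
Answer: $191844$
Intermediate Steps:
$\left(-321 - 117\right)^{2} = \left(-438\right)^{2} = 191844$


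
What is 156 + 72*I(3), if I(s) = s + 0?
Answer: 372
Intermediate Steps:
I(s) = s
156 + 72*I(3) = 156 + 72*3 = 156 + 216 = 372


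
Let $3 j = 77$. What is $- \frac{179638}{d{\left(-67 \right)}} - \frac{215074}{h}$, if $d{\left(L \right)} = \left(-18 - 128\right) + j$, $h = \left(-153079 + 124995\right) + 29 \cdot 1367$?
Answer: $\frac{6151665212}{4172799} \approx 1474.2$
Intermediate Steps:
$j = \frac{77}{3}$ ($j = \frac{1}{3} \cdot 77 = \frac{77}{3} \approx 25.667$)
$h = 11559$ ($h = -28084 + 39643 = 11559$)
$d{\left(L \right)} = - \frac{361}{3}$ ($d{\left(L \right)} = \left(-18 - 128\right) + \frac{77}{3} = -146 + \frac{77}{3} = - \frac{361}{3}$)
$- \frac{179638}{d{\left(-67 \right)}} - \frac{215074}{h} = - \frac{179638}{- \frac{361}{3}} - \frac{215074}{11559} = \left(-179638\right) \left(- \frac{3}{361}\right) - \frac{215074}{11559} = \frac{538914}{361} - \frac{215074}{11559} = \frac{6151665212}{4172799}$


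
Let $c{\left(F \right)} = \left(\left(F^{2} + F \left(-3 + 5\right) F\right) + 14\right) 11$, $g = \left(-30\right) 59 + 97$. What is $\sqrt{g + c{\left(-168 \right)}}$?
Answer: $7 \sqrt{18977} \approx 964.3$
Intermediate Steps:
$g = -1673$ ($g = -1770 + 97 = -1673$)
$c{\left(F \right)} = 154 + 33 F^{2}$ ($c{\left(F \right)} = \left(\left(F^{2} + F 2 F\right) + 14\right) 11 = \left(\left(F^{2} + 2 F F\right) + 14\right) 11 = \left(\left(F^{2} + 2 F^{2}\right) + 14\right) 11 = \left(3 F^{2} + 14\right) 11 = \left(14 + 3 F^{2}\right) 11 = 154 + 33 F^{2}$)
$\sqrt{g + c{\left(-168 \right)}} = \sqrt{-1673 + \left(154 + 33 \left(-168\right)^{2}\right)} = \sqrt{-1673 + \left(154 + 33 \cdot 28224\right)} = \sqrt{-1673 + \left(154 + 931392\right)} = \sqrt{-1673 + 931546} = \sqrt{929873} = 7 \sqrt{18977}$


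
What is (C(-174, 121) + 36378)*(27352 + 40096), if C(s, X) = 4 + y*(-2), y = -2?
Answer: 2454162928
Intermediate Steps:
C(s, X) = 8 (C(s, X) = 4 - 2*(-2) = 4 + 4 = 8)
(C(-174, 121) + 36378)*(27352 + 40096) = (8 + 36378)*(27352 + 40096) = 36386*67448 = 2454162928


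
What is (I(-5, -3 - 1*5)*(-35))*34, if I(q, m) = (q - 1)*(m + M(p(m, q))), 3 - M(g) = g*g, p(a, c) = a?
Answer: -492660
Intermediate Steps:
M(g) = 3 - g**2 (M(g) = 3 - g*g = 3 - g**2)
I(q, m) = (-1 + q)*(3 + m - m**2) (I(q, m) = (q - 1)*(m + (3 - m**2)) = (-1 + q)*(3 + m - m**2))
(I(-5, -3 - 1*5)*(-35))*34 = ((-3 + (-3 - 1*5)**2 - (-3 - 1*5) + (-3 - 1*5)*(-5) - 1*(-5)*(-3 + (-3 - 1*5)**2))*(-35))*34 = ((-3 + (-3 - 5)**2 - (-3 - 5) + (-3 - 5)*(-5) - 1*(-5)*(-3 + (-3 - 5)**2))*(-35))*34 = ((-3 + (-8)**2 - 1*(-8) - 8*(-5) - 1*(-5)*(-3 + (-8)**2))*(-35))*34 = ((-3 + 64 + 8 + 40 - 1*(-5)*(-3 + 64))*(-35))*34 = ((-3 + 64 + 8 + 40 - 1*(-5)*61)*(-35))*34 = ((-3 + 64 + 8 + 40 + 305)*(-35))*34 = (414*(-35))*34 = -14490*34 = -492660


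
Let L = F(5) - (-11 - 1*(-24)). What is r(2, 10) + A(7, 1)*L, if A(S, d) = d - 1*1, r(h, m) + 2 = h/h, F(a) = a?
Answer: -1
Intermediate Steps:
r(h, m) = -1 (r(h, m) = -2 + h/h = -2 + 1 = -1)
A(S, d) = -1 + d (A(S, d) = d - 1 = -1 + d)
L = -8 (L = 5 - (-11 - 1*(-24)) = 5 - (-11 + 24) = 5 - 1*13 = 5 - 13 = -8)
r(2, 10) + A(7, 1)*L = -1 + (-1 + 1)*(-8) = -1 + 0*(-8) = -1 + 0 = -1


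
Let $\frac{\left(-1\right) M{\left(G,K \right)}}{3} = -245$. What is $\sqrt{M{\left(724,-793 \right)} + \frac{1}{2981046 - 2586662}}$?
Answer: $\frac{\sqrt{289872241}}{628} \approx 27.111$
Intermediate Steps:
$M{\left(G,K \right)} = 735$ ($M{\left(G,K \right)} = \left(-3\right) \left(-245\right) = 735$)
$\sqrt{M{\left(724,-793 \right)} + \frac{1}{2981046 - 2586662}} = \sqrt{735 + \frac{1}{2981046 - 2586662}} = \sqrt{735 + \frac{1}{394384}} = \sqrt{\frac{289872241}{394384}} = \frac{\sqrt{289872241}}{628}$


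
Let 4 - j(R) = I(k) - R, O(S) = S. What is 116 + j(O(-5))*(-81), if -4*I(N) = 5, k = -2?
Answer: 383/4 ≈ 95.750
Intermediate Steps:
I(N) = -5/4 (I(N) = -¼*5 = -5/4)
j(R) = 21/4 + R (j(R) = 4 - (-5/4 - R) = 4 + (5/4 + R) = 21/4 + R)
116 + j(O(-5))*(-81) = 116 + (21/4 - 5)*(-81) = 116 + (¼)*(-81) = 116 - 81/4 = 383/4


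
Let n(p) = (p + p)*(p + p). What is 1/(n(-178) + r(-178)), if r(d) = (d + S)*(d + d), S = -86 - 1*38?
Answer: 1/234248 ≈ 4.2690e-6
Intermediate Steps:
S = -124 (S = -86 - 38 = -124)
n(p) = 4*p² (n(p) = (2*p)*(2*p) = 4*p²)
r(d) = 2*d*(-124 + d) (r(d) = (d - 124)*(d + d) = (-124 + d)*(2*d) = 2*d*(-124 + d))
1/(n(-178) + r(-178)) = 1/(4*(-178)² + 2*(-178)*(-124 - 178)) = 1/(4*31684 + 2*(-178)*(-302)) = 1/(126736 + 107512) = 1/234248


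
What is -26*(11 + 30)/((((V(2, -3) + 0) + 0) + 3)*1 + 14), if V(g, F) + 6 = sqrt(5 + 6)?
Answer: -533/5 + 533*sqrt(11)/55 ≈ -74.459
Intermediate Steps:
V(g, F) = -6 + sqrt(11) (V(g, F) = -6 + sqrt(5 + 6) = -6 + sqrt(11))
-26*(11 + 30)/((((V(2, -3) + 0) + 0) + 3)*1 + 14) = -26*(11 + 30)/(((((-6 + sqrt(11)) + 0) + 0) + 3)*1 + 14) = -1066/((((-6 + sqrt(11)) + 0) + 3)*1 + 14) = -1066/(((-6 + sqrt(11)) + 3)*1 + 14) = -1066/((-3 + sqrt(11))*1 + 14) = -1066/((-3 + sqrt(11)) + 14) = -1066/(11 + sqrt(11))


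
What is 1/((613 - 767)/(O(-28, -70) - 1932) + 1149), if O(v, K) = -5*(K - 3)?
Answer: 1567/1800637 ≈ 0.00087025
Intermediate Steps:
O(v, K) = 15 - 5*K (O(v, K) = -5*(-3 + K) = 15 - 5*K)
1/((613 - 767)/(O(-28, -70) - 1932) + 1149) = 1/((613 - 767)/((15 - 5*(-70)) - 1932) + 1149) = 1/(-154/((15 + 350) - 1932) + 1149) = 1/(-154/(365 - 1932) + 1149) = 1/(-154/(-1567) + 1149) = 1/(-154*(-1/1567) + 1149) = 1/(154/1567 + 1149) = 1/(1800637/1567) = 1567/1800637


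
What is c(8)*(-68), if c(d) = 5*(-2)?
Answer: 680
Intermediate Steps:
c(d) = -10
c(8)*(-68) = -10*(-68) = 680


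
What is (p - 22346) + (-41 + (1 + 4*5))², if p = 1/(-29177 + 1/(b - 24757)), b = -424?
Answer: -16123858735129/734706038 ≈ -21946.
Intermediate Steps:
p = -25181/734706038 (p = 1/(-29177 + 1/(-424 - 24757)) = 1/(-29177 + 1/(-25181)) = 1/(-29177 - 1/25181) = 1/(-734706038/25181) = -25181/734706038 ≈ -3.4274e-5)
(p - 22346) + (-41 + (1 + 4*5))² = (-25181/734706038 - 22346) + (-41 + (1 + 4*5))² = -16417741150329/734706038 + (-41 + (1 + 20))² = -16417741150329/734706038 + (-41 + 21)² = -16417741150329/734706038 + (-20)² = -16417741150329/734706038 + 400 = -16123858735129/734706038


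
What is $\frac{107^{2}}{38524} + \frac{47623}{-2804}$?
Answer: $- \frac{112657841}{6751331} \approx -16.687$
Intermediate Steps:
$\frac{107^{2}}{38524} + \frac{47623}{-2804} = 11449 \cdot \frac{1}{38524} + 47623 \left(- \frac{1}{2804}\right) = \frac{11449}{38524} - \frac{47623}{2804} = - \frac{112657841}{6751331}$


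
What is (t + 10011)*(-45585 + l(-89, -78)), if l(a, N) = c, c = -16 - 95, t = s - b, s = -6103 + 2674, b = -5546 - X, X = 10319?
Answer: -1025738112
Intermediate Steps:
b = -15865 (b = -5546 - 1*10319 = -5546 - 10319 = -15865)
s = -3429
t = 12436 (t = -3429 - 1*(-15865) = -3429 + 15865 = 12436)
c = -111
l(a, N) = -111
(t + 10011)*(-45585 + l(-89, -78)) = (12436 + 10011)*(-45585 - 111) = 22447*(-45696) = -1025738112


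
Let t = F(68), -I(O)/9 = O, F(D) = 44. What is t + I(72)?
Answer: -604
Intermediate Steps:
I(O) = -9*O
t = 44
t + I(72) = 44 - 9*72 = 44 - 648 = -604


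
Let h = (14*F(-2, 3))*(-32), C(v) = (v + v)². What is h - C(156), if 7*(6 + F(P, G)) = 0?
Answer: -94656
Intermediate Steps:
C(v) = 4*v² (C(v) = (2*v)² = 4*v²)
F(P, G) = -6 (F(P, G) = -6 + (⅐)*0 = -6 + 0 = -6)
h = 2688 (h = (14*(-6))*(-32) = -84*(-32) = 2688)
h - C(156) = 2688 - 4*156² = 2688 - 4*24336 = 2688 - 1*97344 = 2688 - 97344 = -94656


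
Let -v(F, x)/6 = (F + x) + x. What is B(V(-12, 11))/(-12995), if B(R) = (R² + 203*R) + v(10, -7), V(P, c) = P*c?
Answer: 9348/12995 ≈ 0.71935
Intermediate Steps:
v(F, x) = -12*x - 6*F (v(F, x) = -6*((F + x) + x) = -6*(F + 2*x) = -12*x - 6*F)
B(R) = 24 + R² + 203*R (B(R) = (R² + 203*R) + (-12*(-7) - 6*10) = (R² + 203*R) + (84 - 60) = (R² + 203*R) + 24 = 24 + R² + 203*R)
B(V(-12, 11))/(-12995) = (24 + (-12*11)² + 203*(-12*11))/(-12995) = (24 + (-132)² + 203*(-132))*(-1/12995) = (24 + 17424 - 26796)*(-1/12995) = -9348*(-1/12995) = 9348/12995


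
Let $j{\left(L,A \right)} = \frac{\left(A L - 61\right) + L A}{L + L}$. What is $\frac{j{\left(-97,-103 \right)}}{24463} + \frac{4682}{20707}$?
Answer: $\frac{21807434457}{98271736154} \approx 0.22191$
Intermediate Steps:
$j{\left(L,A \right)} = \frac{-61 + 2 A L}{2 L}$ ($j{\left(L,A \right)} = \frac{\left(-61 + A L\right) + A L}{2 L} = \left(-61 + 2 A L\right) \frac{1}{2 L} = \frac{-61 + 2 A L}{2 L}$)
$\frac{j{\left(-97,-103 \right)}}{24463} + \frac{4682}{20707} = \frac{-103 - \frac{61}{2 \left(-97\right)}}{24463} + \frac{4682}{20707} = \left(-103 - - \frac{61}{194}\right) \frac{1}{24463} + 4682 \cdot \frac{1}{20707} = \left(-103 + \frac{61}{194}\right) \frac{1}{24463} + \frac{4682}{20707} = \left(- \frac{19921}{194}\right) \frac{1}{24463} + \frac{4682}{20707} = - \frac{19921}{4745822} + \frac{4682}{20707} = \frac{21807434457}{98271736154}$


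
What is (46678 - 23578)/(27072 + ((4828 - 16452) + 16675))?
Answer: 3300/4589 ≈ 0.71911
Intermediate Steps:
(46678 - 23578)/(27072 + ((4828 - 16452) + 16675)) = 23100/(27072 + (-11624 + 16675)) = 23100/(27072 + 5051) = 23100/32123 = 23100*(1/32123) = 3300/4589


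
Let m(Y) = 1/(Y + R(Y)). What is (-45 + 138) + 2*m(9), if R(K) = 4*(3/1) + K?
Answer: 1396/15 ≈ 93.067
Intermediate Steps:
R(K) = 12 + K (R(K) = 4*(3*1) + K = 4*3 + K = 12 + K)
m(Y) = 1/(12 + 2*Y) (m(Y) = 1/(Y + (12 + Y)) = 1/(12 + 2*Y))
(-45 + 138) + 2*m(9) = (-45 + 138) + 2*(1/(2*(6 + 9))) = 93 + 2*((½)/15) = 93 + 2*((½)*(1/15)) = 93 + 2*(1/30) = 93 + 1/15 = 1396/15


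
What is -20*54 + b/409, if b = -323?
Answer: -442043/409 ≈ -1080.8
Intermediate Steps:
-20*54 + b/409 = -20*54 - 323/409 = -1080 - 323*1/409 = -1080 - 323/409 = -442043/409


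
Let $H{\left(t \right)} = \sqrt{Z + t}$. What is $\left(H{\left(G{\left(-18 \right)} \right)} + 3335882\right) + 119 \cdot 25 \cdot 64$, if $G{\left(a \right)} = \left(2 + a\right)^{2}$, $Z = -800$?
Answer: $3526282 + 4 i \sqrt{34} \approx 3.5263 \cdot 10^{6} + 23.324 i$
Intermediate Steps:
$H{\left(t \right)} = \sqrt{-800 + t}$
$\left(H{\left(G{\left(-18 \right)} \right)} + 3335882\right) + 119 \cdot 25 \cdot 64 = \left(\sqrt{-800 + \left(2 - 18\right)^{2}} + 3335882\right) + 119 \cdot 25 \cdot 64 = \left(\sqrt{-800 + \left(-16\right)^{2}} + 3335882\right) + 2975 \cdot 64 = \left(\sqrt{-800 + 256} + 3335882\right) + 190400 = \left(\sqrt{-544} + 3335882\right) + 190400 = \left(4 i \sqrt{34} + 3335882\right) + 190400 = \left(3335882 + 4 i \sqrt{34}\right) + 190400 = 3526282 + 4 i \sqrt{34}$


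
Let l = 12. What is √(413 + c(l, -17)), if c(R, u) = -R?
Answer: √401 ≈ 20.025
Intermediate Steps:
√(413 + c(l, -17)) = √(413 - 1*12) = √(413 - 12) = √401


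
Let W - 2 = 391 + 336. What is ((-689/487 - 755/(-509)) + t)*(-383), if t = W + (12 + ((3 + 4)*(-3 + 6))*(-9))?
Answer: -52412937200/247883 ≈ -2.1144e+5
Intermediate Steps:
W = 729 (W = 2 + (391 + 336) = 2 + 727 = 729)
t = 552 (t = 729 + (12 + ((3 + 4)*(-3 + 6))*(-9)) = 729 + (12 + (7*3)*(-9)) = 729 + (12 + 21*(-9)) = 729 + (12 - 189) = 729 - 177 = 552)
((-689/487 - 755/(-509)) + t)*(-383) = ((-689/487 - 755/(-509)) + 552)*(-383) = ((-689*1/487 - 755*(-1/509)) + 552)*(-383) = ((-689/487 + 755/509) + 552)*(-383) = (16984/247883 + 552)*(-383) = (136848400/247883)*(-383) = -52412937200/247883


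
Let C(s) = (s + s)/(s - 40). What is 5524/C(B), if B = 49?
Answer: 24858/49 ≈ 507.31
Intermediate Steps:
C(s) = 2*s/(-40 + s) (C(s) = (2*s)/(-40 + s) = 2*s/(-40 + s))
5524/C(B) = 5524/((2*49/(-40 + 49))) = 5524/((2*49/9)) = 5524/((2*49*(⅑))) = 5524/(98/9) = 5524*(9/98) = 24858/49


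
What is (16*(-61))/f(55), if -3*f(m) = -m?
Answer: -2928/55 ≈ -53.236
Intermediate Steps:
f(m) = m/3 (f(m) = -(-1)*m/3 = m/3)
(16*(-61))/f(55) = (16*(-61))/(((⅓)*55)) = -976/55/3 = -976*3/55 = -2928/55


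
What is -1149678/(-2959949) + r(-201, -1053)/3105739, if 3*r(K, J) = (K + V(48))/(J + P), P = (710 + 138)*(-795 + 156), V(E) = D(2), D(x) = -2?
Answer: 830814813310261171/2139007161647710575 ≈ 0.38841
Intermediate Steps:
V(E) = -2
P = -541872 (P = 848*(-639) = -541872)
r(K, J) = (-2 + K)/(3*(-541872 + J)) (r(K, J) = ((K - 2)/(J - 541872))/3 = ((-2 + K)/(-541872 + J))/3 = (-2 + K)/(3*(-541872 + J)))
-1149678/(-2959949) + r(-201, -1053)/3105739 = -1149678/(-2959949) + ((-2 - 201)/(3*(-541872 - 1053)))/3105739 = -1149678*(-1/2959949) + ((⅓)*(-203)/(-542925))*(1/3105739) = 1149678/2959949 + ((⅓)*(-1/542925)*(-203))*(1/3105739) = 1149678/2959949 + (203/1628775)*(1/3105739) = 1149678/2959949 + 29/722650005675 = 830814813310261171/2139007161647710575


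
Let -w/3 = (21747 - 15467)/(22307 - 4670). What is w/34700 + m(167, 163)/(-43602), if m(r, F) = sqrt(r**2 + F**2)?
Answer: -314/10200065 - sqrt(54458)/43602 ≈ -0.0053829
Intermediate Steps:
w = -6280/5879 (w = -3*(21747 - 15467)/(22307 - 4670) = -18840/17637 = -3*6280/17637 = -6280/5879 ≈ -1.0682)
m(r, F) = sqrt(F**2 + r**2)
w/34700 + m(167, 163)/(-43602) = -6280/5879/34700 + sqrt(163**2 + 167**2)/(-43602) = -6280/5879*1/34700 + sqrt(26569 + 27889)*(-1/43602) = -314/10200065 + sqrt(54458)*(-1/43602) = -314/10200065 - sqrt(54458)/43602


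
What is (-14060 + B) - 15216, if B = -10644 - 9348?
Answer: -49268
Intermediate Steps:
B = -19992
(-14060 + B) - 15216 = (-14060 - 19992) - 15216 = -34052 - 15216 = -49268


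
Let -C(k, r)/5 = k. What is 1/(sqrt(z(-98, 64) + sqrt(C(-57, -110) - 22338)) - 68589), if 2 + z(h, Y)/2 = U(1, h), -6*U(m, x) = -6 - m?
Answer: 3/(-205767 + sqrt(3)*sqrt(-5 + 3*I*sqrt(22053))) ≈ -1.4581e-5 - 1.8424e-9*I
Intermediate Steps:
U(m, x) = 1 + m/6 (U(m, x) = -(-6 - m)/6 = 1 + m/6)
C(k, r) = -5*k
z(h, Y) = -5/3 (z(h, Y) = -4 + 2*(1 + (1/6)*1) = -4 + 2*(1 + 1/6) = -4 + 2*(7/6) = -4 + 7/3 = -5/3)
1/(sqrt(z(-98, 64) + sqrt(C(-57, -110) - 22338)) - 68589) = 1/(sqrt(-5/3 + sqrt(-5*(-57) - 22338)) - 68589) = 1/(sqrt(-5/3 + sqrt(285 - 22338)) - 68589) = 1/(sqrt(-5/3 + sqrt(-22053)) - 68589) = 1/(sqrt(-5/3 + I*sqrt(22053)) - 68589) = 1/(-68589 + sqrt(-5/3 + I*sqrt(22053)))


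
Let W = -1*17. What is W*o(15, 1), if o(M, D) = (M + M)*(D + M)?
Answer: -8160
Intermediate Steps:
o(M, D) = 2*M*(D + M) (o(M, D) = (2*M)*(D + M) = 2*M*(D + M))
W = -17
W*o(15, 1) = -34*15*(1 + 15) = -34*15*16 = -17*480 = -8160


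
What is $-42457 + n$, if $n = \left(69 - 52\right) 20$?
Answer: $-42117$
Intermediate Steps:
$n = 340$ ($n = \left(69 - 52\right) 20 = 17 \cdot 20 = 340$)
$-42457 + n = -42457 + 340 = -42117$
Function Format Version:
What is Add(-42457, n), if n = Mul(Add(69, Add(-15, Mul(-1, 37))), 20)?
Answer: -42117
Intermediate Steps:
n = 340 (n = Mul(Add(69, Add(-15, -37)), 20) = Mul(Add(69, -52), 20) = Mul(17, 20) = 340)
Add(-42457, n) = Add(-42457, 340) = -42117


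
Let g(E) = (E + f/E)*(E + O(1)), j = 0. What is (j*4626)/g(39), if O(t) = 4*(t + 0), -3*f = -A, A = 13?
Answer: 0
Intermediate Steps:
f = 13/3 (f = -(-1)*13/3 = -⅓*(-13) = 13/3 ≈ 4.3333)
O(t) = 4*t
g(E) = (4 + E)*(E + 13/(3*E)) (g(E) = (E + 13/(3*E))*(E + 4*1) = (E + 13/(3*E))*(E + 4) = (E + 13/(3*E))*(4 + E) = (4 + E)*(E + 13/(3*E)))
(j*4626)/g(39) = (0*4626)/(13/3 + 39² + 4*39 + (52/3)/39) = 0/(13/3 + 1521 + 156 + (52/3)*(1/39)) = 0/(13/3 + 1521 + 156 + 4/9) = 0/(15136/9) = 0*(9/15136) = 0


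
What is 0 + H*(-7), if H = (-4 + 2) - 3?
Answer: 35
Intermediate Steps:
H = -5 (H = -2 - 3 = -5)
0 + H*(-7) = 0 - 5*(-7) = 0 + 35 = 35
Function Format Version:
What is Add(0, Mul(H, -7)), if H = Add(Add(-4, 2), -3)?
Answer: 35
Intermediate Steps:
H = -5 (H = Add(-2, -3) = -5)
Add(0, Mul(H, -7)) = Add(0, Mul(-5, -7)) = Add(0, 35) = 35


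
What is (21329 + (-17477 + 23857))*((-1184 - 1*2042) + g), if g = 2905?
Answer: -8894589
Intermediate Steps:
(21329 + (-17477 + 23857))*((-1184 - 1*2042) + g) = (21329 + (-17477 + 23857))*((-1184 - 1*2042) + 2905) = (21329 + 6380)*((-1184 - 2042) + 2905) = 27709*(-3226 + 2905) = 27709*(-321) = -8894589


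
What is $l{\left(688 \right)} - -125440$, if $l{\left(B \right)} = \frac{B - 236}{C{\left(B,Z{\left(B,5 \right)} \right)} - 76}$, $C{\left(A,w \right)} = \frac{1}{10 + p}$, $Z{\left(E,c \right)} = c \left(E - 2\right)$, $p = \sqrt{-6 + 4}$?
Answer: $\frac{73709184136}{587633} + \frac{452 i \sqrt{2}}{587633} \approx 1.2543 \cdot 10^{5} + 0.0010878 i$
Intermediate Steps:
$p = i \sqrt{2}$ ($p = \sqrt{-2} = i \sqrt{2} \approx 1.4142 i$)
$Z{\left(E,c \right)} = c \left(-2 + E\right)$
$C{\left(A,w \right)} = \frac{1}{10 + i \sqrt{2}}$
$l{\left(B \right)} = \frac{-236 + B}{- \frac{3871}{51} - \frac{i \sqrt{2}}{102}}$ ($l{\left(B \right)} = \frac{B - 236}{\left(\frac{5}{51} - \frac{i \sqrt{2}}{102}\right) - 76} = \frac{-236 + B}{- \frac{3871}{51} - \frac{i \sqrt{2}}{102}}$)
$l{\left(688 \right)} - -125440 = - \frac{-236 + 688}{76 - \frac{1}{10 + i \sqrt{2}}} - -125440 = \left(-1\right) \frac{1}{76 - \frac{1}{10 + i \sqrt{2}}} \cdot 452 + 125440 = - \frac{452}{76 - \frac{1}{10 + i \sqrt{2}}} + 125440 = 125440 - \frac{452}{76 - \frac{1}{10 + i \sqrt{2}}}$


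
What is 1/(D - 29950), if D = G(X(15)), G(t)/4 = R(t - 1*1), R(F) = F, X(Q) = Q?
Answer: -1/29894 ≈ -3.3452e-5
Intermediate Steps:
G(t) = -4 + 4*t (G(t) = 4*(t - 1*1) = 4*(t - 1) = 4*(-1 + t) = -4 + 4*t)
D = 56 (D = -4 + 4*15 = -4 + 60 = 56)
1/(D - 29950) = 1/(56 - 29950) = 1/(-29894) = -1/29894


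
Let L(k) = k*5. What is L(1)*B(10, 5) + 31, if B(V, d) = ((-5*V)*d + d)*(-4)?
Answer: 4931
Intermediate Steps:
L(k) = 5*k
B(V, d) = -4*d + 20*V*d (B(V, d) = (-5*V*d + d)*(-4) = (d - 5*V*d)*(-4) = -4*d + 20*V*d)
L(1)*B(10, 5) + 31 = (5*1)*(4*5*(-1 + 5*10)) + 31 = 5*(4*5*(-1 + 50)) + 31 = 5*(4*5*49) + 31 = 5*980 + 31 = 4900 + 31 = 4931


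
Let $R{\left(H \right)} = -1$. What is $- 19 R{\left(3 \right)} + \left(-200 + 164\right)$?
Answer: $-17$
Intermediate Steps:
$- 19 R{\left(3 \right)} + \left(-200 + 164\right) = \left(-19\right) \left(-1\right) + \left(-200 + 164\right) = 19 - 36 = -17$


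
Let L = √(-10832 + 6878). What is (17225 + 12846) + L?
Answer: 30071 + I*√3954 ≈ 30071.0 + 62.881*I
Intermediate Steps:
L = I*√3954 (L = √(-3954) = I*√3954 ≈ 62.881*I)
(17225 + 12846) + L = (17225 + 12846) + I*√3954 = 30071 + I*√3954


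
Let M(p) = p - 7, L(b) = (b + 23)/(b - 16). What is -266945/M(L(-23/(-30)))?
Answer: 121993865/3912 ≈ 31185.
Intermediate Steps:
L(b) = (23 + b)/(-16 + b)
M(p) = -7 + p
-266945/M(L(-23/(-30))) = -266945/(-7 + (23 - 23/(-30))/(-16 - 23/(-30))) = -266945/(-7 + (23 - 23*(-1/30))/(-16 - 23*(-1/30))) = -266945/(-7 + (23 + 23/30)/(-16 + 23/30)) = -266945/(-7 + (713/30)/(-457/30)) = -266945/(-7 - 30/457*713/30) = -266945/(-7 - 713/457) = -266945/(-3912/457) = -266945*(-457/3912) = 121993865/3912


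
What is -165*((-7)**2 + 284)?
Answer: -54945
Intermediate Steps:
-165*((-7)**2 + 284) = -165*(49 + 284) = -165*333 = -54945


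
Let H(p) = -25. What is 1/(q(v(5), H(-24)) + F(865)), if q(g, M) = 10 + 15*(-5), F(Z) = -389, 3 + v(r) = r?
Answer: -1/454 ≈ -0.0022026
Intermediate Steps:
v(r) = -3 + r
q(g, M) = -65 (q(g, M) = 10 - 75 = -65)
1/(q(v(5), H(-24)) + F(865)) = 1/(-65 - 389) = 1/(-454) = -1/454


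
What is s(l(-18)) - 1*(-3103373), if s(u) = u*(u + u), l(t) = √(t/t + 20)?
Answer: 3103415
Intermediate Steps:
l(t) = √21 (l(t) = √(1 + 20) = √21)
s(u) = 2*u² (s(u) = u*(2*u) = 2*u²)
s(l(-18)) - 1*(-3103373) = 2*(√21)² - 1*(-3103373) = 2*21 + 3103373 = 42 + 3103373 = 3103415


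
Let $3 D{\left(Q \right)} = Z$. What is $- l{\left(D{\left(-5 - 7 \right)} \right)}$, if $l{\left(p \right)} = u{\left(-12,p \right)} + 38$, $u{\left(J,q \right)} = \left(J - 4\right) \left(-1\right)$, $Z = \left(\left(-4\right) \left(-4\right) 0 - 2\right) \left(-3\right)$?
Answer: $-54$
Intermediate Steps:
$Z = 6$ ($Z = \left(16 \cdot 0 - 2\right) \left(-3\right) = \left(0 - 2\right) \left(-3\right) = \left(-2\right) \left(-3\right) = 6$)
$D{\left(Q \right)} = 2$ ($D{\left(Q \right)} = \frac{1}{3} \cdot 6 = 2$)
$u{\left(J,q \right)} = 4 - J$ ($u{\left(J,q \right)} = \left(-4 + J\right) \left(-1\right) = 4 - J$)
$l{\left(p \right)} = 54$ ($l{\left(p \right)} = \left(4 - -12\right) + 38 = \left(4 + 12\right) + 38 = 16 + 38 = 54$)
$- l{\left(D{\left(-5 - 7 \right)} \right)} = \left(-1\right) 54 = -54$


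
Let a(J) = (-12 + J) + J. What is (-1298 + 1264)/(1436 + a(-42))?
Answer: -17/670 ≈ -0.025373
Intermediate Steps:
a(J) = -12 + 2*J
(-1298 + 1264)/(1436 + a(-42)) = (-1298 + 1264)/(1436 + (-12 + 2*(-42))) = -34/(1436 + (-12 - 84)) = -34/(1436 - 96) = -34/1340 = -34*1/1340 = -17/670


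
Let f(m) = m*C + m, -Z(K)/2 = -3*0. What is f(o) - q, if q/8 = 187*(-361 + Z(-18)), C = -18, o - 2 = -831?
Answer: 554149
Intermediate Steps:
o = -829 (o = 2 - 831 = -829)
Z(K) = 0 (Z(K) = -(-6)*0 = -2*0 = 0)
q = -540056 (q = 8*(187*(-361 + 0)) = 8*(187*(-361)) = 8*(-67507) = -540056)
f(m) = -17*m (f(m) = m*(-18) + m = -18*m + m = -17*m)
f(o) - q = -17*(-829) - 1*(-540056) = 14093 + 540056 = 554149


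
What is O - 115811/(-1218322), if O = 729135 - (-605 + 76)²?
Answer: 547384880479/1218322 ≈ 4.4929e+5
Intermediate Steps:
O = 449294 (O = 729135 - 1*(-529)² = 729135 - 1*279841 = 729135 - 279841 = 449294)
O - 115811/(-1218322) = 449294 - 115811/(-1218322) = 449294 - 115811*(-1)/1218322 = 449294 - 1*(-115811/1218322) = 449294 + 115811/1218322 = 547384880479/1218322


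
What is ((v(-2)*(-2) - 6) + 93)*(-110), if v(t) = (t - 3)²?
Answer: -4070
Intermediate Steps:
v(t) = (-3 + t)²
((v(-2)*(-2) - 6) + 93)*(-110) = (((-3 - 2)²*(-2) - 6) + 93)*(-110) = (((-5)²*(-2) - 6) + 93)*(-110) = ((25*(-2) - 6) + 93)*(-110) = ((-50 - 6) + 93)*(-110) = (-56 + 93)*(-110) = 37*(-110) = -4070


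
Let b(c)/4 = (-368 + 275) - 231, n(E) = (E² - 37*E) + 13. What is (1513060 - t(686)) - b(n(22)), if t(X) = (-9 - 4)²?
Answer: 1514187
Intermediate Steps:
t(X) = 169 (t(X) = (-13)² = 169)
n(E) = 13 + E² - 37*E
b(c) = -1296 (b(c) = 4*((-368 + 275) - 231) = 4*(-93 - 231) = 4*(-324) = -1296)
(1513060 - t(686)) - b(n(22)) = (1513060 - 1*169) - 1*(-1296) = (1513060 - 169) + 1296 = 1512891 + 1296 = 1514187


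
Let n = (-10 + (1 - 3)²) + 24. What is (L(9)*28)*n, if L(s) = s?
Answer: 4536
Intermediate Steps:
n = 18 (n = (-10 + (-2)²) + 24 = (-10 + 4) + 24 = -6 + 24 = 18)
(L(9)*28)*n = (9*28)*18 = 252*18 = 4536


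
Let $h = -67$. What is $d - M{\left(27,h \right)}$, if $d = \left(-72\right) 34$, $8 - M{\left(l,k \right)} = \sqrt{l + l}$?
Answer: $-2456 + 3 \sqrt{6} \approx -2448.7$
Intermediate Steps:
$M{\left(l,k \right)} = 8 - \sqrt{2} \sqrt{l}$ ($M{\left(l,k \right)} = 8 - \sqrt{l + l} = 8 - \sqrt{2 l} = 8 - \sqrt{2} \sqrt{l}$)
$d = -2448$
$d - M{\left(27,h \right)} = -2448 - \left(8 - \sqrt{2} \sqrt{27}\right) = -2448 - \left(8 - \sqrt{2} \cdot 3 \sqrt{3}\right) = -2448 - \left(8 - 3 \sqrt{6}\right) = -2456 + 3 \sqrt{6}$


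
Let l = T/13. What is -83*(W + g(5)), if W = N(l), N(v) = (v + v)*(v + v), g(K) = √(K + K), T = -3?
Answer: -2988/169 - 83*√10 ≈ -280.15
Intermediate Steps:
l = -3/13 ≈ -0.23077
g(K) = √2*√K (g(K) = √(2*K) = √2*√K)
N(v) = 4*v² (N(v) = (2*v)*(2*v) = 4*v²)
W = 36/169 (W = 4*(-3/13)² = 4*(9/169) = 36/169 ≈ 0.21302)
-83*(W + g(5)) = -83*(36/169 + √2*√5) = -83*(36/169 + √10) = -2988/169 - 83*√10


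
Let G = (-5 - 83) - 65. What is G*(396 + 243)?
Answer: -97767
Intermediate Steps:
G = -153 (G = -88 - 65 = -153)
G*(396 + 243) = -153*(396 + 243) = -153*639 = -97767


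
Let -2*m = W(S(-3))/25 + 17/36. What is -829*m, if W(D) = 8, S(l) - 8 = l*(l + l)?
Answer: 591077/1800 ≈ 328.38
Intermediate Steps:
S(l) = 8 + 2*l**2 (S(l) = 8 + l*(l + l) = 8 + l*(2*l) = 8 + 2*l**2)
m = -713/1800 (m = -(8/25 + 17/36)/2 = -1/2*713/900 = -713/1800 ≈ -0.39611)
-829*m = -829*(-713/1800) = 591077/1800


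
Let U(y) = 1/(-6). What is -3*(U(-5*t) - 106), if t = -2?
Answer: 637/2 ≈ 318.50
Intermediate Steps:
U(y) = -⅙
-3*(U(-5*t) - 106) = -3*(-⅙ - 106) = -3*(-637/6) = 637/2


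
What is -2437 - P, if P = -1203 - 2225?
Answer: 991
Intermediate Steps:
P = -3428
-2437 - P = -2437 - 1*(-3428) = -2437 + 3428 = 991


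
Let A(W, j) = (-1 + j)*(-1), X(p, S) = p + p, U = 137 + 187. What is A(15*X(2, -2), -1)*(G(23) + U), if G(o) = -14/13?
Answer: 8396/13 ≈ 645.85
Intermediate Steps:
U = 324
X(p, S) = 2*p
G(o) = -14/13 (G(o) = -14*1/13 = -14/13)
A(W, j) = 1 - j
A(15*X(2, -2), -1)*(G(23) + U) = (1 - 1*(-1))*(-14/13 + 324) = (1 + 1)*(4198/13) = 2*(4198/13) = 8396/13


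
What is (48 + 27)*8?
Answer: 600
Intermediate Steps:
(48 + 27)*8 = 75*8 = 600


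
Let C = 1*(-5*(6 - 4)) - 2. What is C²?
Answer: 144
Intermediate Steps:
C = -12 (C = 1*(-5*2) - 2 = 1*(-10) - 2 = -10 - 2 = -12)
C² = (-12)² = 144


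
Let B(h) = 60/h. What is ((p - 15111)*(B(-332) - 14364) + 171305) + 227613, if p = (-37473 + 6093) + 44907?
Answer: 1921597762/83 ≈ 2.3152e+7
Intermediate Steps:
p = 13527 (p = -31380 + 44907 = 13527)
((p - 15111)*(B(-332) - 14364) + 171305) + 227613 = ((13527 - 15111)*(60/(-332) - 14364) + 171305) + 227613 = (-1584*(60*(-1/332) - 14364) + 171305) + 227613 = (-1584*(-15/83 - 14364) + 171305) + 227613 = (-1584*(-1192227/83) + 171305) + 227613 = (1888487568/83 + 171305) + 227613 = 1902705883/83 + 227613 = 1921597762/83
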